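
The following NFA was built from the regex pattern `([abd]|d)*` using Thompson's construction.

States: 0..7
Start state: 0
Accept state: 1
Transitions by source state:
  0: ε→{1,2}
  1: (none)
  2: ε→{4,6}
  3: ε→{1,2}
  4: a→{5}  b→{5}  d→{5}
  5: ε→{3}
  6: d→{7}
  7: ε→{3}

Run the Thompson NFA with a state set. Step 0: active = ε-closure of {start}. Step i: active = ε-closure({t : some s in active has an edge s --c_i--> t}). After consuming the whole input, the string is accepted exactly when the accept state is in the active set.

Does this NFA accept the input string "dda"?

initial (ε-close {0}): {0,1,2,4,6}
'd' @ 1: {1,2,3,4,5,6,7}  [accepting]
'd' @ 2: {1,2,3,4,5,6,7}  [accepting]
'a' @ 3: {1,2,3,4,5,6}  [accepting]
final: {1,2,3,4,5,6}; accept 1 in set

Answer: ACCEPT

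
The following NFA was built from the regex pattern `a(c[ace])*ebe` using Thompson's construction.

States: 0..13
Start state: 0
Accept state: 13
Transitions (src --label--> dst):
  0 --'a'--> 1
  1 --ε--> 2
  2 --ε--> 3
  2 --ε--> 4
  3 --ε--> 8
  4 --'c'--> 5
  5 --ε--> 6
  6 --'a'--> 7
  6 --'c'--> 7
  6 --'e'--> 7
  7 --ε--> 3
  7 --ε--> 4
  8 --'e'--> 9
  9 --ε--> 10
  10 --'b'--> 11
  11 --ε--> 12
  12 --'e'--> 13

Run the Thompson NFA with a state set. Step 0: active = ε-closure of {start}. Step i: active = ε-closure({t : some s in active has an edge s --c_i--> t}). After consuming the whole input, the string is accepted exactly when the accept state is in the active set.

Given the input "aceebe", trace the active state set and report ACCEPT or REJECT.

initial (ε-close {0}): {0}
'a' @ 1: {1,2,3,4,8}
'c' @ 2: {5,6}
'e' @ 3: {3,4,7,8}
'e' @ 4: {9,10}
'b' @ 5: {11,12}
'e' @ 6: {13}  (accept∈set)
after full input: {13}  (accept=13 in)

Answer: ACCEPT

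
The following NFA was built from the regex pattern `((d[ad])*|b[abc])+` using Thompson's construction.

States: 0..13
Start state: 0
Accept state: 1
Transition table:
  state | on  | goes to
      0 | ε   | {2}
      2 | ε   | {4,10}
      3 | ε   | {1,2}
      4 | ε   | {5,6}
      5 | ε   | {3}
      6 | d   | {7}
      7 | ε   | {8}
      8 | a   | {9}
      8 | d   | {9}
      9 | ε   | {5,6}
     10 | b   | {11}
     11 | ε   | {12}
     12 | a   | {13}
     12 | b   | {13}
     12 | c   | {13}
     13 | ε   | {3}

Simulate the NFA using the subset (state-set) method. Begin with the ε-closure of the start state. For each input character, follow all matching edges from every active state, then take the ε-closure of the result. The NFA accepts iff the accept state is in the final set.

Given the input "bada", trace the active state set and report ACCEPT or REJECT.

S₀ = ε-closure({0}) = {0,1,2,3,4,5,6,10}
'b' @ 1: {11,12}
'a' @ 2: {1,2,3,4,5,6,10,13}  (accept∈set)
'd' @ 3: {7,8}
'a' @ 4: {1,2,3,4,5,6,9,10}  (accept∈set)
end set {1,2,3,4,5,6,9,10} — state 1 in

Answer: ACCEPT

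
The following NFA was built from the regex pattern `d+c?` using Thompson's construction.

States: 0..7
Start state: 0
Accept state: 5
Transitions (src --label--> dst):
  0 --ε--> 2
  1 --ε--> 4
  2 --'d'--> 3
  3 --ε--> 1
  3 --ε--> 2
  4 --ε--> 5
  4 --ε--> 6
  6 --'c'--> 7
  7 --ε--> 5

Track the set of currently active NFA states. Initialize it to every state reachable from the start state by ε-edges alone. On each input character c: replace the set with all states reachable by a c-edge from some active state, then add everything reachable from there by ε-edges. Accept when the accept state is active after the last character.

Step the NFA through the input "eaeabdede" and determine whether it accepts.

Answer: REJECT

Trace:
S₀ = ε-closure({0}) = {0,2}
'e' @ 1: {}  — dead — no transitions
rest 'aeabdede' ignored (set empty)
after full input: {}  (accept=5 not in)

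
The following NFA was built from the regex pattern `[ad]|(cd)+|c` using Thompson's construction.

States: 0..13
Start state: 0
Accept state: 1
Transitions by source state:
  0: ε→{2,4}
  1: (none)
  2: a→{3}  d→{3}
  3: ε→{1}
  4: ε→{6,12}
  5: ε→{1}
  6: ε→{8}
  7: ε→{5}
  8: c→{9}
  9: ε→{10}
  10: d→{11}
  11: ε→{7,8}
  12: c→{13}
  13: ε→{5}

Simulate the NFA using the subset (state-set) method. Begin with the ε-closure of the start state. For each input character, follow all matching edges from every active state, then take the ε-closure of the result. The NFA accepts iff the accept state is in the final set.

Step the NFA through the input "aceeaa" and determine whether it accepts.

initial (ε-close {0}): {0,2,4,6,8,12}
'a' @ 1: {1,3}  (accept∈set)
'c' @ 2: {}  — no active states
rest 'eeaa' ignored (set empty)
final: {}; accept 1 not in set

Answer: REJECT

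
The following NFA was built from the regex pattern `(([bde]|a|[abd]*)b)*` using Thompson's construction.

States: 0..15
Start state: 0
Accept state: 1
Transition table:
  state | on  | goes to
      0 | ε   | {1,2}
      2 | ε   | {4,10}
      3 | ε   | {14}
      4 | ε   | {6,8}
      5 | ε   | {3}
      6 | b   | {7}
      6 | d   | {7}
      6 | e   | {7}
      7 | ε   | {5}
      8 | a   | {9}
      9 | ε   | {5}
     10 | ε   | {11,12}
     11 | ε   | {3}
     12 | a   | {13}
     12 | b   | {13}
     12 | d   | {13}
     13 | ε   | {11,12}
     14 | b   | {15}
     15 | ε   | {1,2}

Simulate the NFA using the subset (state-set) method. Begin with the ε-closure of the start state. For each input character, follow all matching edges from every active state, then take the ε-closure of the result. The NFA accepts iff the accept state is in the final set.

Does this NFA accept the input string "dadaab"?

S₀ = ε-closure({0}) = {0,1,2,3,4,6,8,10,11,12,14}
'd' @ 1: {3,5,7,11,12,13,14}
'a' @ 2: {3,11,12,13,14}
'd' @ 3: {3,11,12,13,14}
'a' @ 4: {3,11,12,13,14}
'a' @ 5: {3,11,12,13,14}
'b' @ 6: {1,2,3,4,6,8,10,11,12,13,14,15}  [accepting]
final: {1,2,3,4,6,8,10,11,12,13,14,15}; accept 1 in set

Answer: ACCEPT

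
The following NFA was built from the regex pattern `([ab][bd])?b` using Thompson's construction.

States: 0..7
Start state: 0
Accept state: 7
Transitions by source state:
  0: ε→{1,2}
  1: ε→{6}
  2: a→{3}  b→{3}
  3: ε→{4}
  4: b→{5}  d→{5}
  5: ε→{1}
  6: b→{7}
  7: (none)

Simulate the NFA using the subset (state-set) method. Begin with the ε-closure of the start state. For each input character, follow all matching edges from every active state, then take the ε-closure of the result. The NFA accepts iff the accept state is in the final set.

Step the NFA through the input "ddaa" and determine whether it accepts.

start: ε-closure({0}) = {0,1,2,6}
'd' @ 1: {}  — no active states
rest 'daa' ignored (set empty)
final: {}; accept 7 not in set

Answer: REJECT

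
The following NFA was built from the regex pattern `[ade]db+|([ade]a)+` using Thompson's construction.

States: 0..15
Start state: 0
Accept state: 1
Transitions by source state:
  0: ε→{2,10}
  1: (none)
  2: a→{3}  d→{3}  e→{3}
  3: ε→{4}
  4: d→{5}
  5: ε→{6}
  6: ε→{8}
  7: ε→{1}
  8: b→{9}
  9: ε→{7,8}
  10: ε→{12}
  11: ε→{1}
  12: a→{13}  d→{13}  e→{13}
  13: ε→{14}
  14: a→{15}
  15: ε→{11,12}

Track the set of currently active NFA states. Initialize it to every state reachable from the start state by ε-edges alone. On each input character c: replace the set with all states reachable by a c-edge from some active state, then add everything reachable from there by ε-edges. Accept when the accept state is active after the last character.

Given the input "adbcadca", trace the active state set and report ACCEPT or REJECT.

Answer: REJECT

Derivation:
initial (ε-close {0}): {0,2,10,12}
'a' @ 1: {3,4,13,14}
'd' @ 2: {5,6,8}
'b' @ 3: {1,7,8,9}  (accept∈set)
'c' @ 4: {}  — no active states
rest 'adca' ignored (set empty)
final: {}; accept 1 not in set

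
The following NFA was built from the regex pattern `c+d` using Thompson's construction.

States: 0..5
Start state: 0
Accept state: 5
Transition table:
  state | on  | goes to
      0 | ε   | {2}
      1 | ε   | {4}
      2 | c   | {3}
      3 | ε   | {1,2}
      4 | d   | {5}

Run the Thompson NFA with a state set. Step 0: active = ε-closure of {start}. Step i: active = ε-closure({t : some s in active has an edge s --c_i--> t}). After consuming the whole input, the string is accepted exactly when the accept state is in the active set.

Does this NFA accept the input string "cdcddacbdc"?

Answer: REJECT

Steps:
S₀ = ε-closure({0}) = {0,2}
'c' @ 1: {1,2,3,4}
'd' @ 2: {5}  [accepting]
'c' @ 3: {}  — state set empty
rest 'ddacbdc' ignored (set empty)
end set {} — state 5 not in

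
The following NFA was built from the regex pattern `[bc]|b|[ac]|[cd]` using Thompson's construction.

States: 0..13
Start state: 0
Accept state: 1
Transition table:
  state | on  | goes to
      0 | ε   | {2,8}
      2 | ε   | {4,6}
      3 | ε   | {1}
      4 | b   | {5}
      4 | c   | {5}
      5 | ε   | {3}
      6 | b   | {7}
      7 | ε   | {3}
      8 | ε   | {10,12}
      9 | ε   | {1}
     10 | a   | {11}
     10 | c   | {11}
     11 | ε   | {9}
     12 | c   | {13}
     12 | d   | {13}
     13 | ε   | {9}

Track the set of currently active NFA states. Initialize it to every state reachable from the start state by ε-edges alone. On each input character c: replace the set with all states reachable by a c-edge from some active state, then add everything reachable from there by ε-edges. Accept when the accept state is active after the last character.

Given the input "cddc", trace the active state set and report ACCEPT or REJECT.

S₀ = ε-closure({0}) = {0,2,4,6,8,10,12}
'c' @ 1: {1,3,5,9,11,13}  [accepting]
'd' @ 2: {}  — state set empty
rest 'dc' ignored (set empty)
final: {}; accept 1 not in set

Answer: REJECT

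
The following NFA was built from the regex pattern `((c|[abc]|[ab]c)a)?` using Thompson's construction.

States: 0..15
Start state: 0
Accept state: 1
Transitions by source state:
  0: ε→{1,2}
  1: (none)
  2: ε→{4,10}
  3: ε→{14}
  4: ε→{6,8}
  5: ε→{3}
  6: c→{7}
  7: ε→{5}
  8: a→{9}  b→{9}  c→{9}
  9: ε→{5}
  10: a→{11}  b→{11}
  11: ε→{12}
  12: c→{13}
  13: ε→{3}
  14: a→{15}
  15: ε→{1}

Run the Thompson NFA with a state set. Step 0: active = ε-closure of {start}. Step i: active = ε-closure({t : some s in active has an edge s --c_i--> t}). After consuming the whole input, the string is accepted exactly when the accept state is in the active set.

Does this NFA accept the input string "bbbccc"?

Answer: REJECT

Derivation:
start: ε-closure({0}) = {0,1,2,4,6,8,10}
'b' @ 1: {3,5,9,11,12,14}
'b' @ 2: {}  — state set empty
rest 'bccc' ignored (set empty)
after full input: {}  (accept=1 not in)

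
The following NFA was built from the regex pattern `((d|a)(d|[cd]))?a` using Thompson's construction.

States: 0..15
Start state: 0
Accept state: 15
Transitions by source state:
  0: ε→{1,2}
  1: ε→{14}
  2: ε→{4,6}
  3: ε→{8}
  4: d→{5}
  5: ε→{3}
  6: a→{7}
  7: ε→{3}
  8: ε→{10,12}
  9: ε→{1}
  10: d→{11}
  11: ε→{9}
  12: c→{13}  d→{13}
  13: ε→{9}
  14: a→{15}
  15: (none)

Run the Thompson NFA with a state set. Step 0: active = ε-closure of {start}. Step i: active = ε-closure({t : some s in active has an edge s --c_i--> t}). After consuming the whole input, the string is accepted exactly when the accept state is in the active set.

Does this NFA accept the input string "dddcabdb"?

start: ε-closure({0}) = {0,1,2,4,6,14}
'd' @ 1: {3,5,8,10,12}
'd' @ 2: {1,9,11,13,14}
'd' @ 3: {}  — no active states
rest 'cabdb' ignored (set empty)
after full input: {}  (accept=15 not in)

Answer: REJECT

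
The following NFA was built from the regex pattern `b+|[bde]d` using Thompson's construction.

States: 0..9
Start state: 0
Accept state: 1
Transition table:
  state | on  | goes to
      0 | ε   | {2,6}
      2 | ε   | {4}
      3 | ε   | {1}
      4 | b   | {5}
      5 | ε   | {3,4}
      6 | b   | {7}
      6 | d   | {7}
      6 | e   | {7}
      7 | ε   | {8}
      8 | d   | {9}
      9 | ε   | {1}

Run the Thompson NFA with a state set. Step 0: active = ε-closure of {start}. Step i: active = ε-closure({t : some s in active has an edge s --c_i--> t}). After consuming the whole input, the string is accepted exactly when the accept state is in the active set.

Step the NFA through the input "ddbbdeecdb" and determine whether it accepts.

start: ε-closure({0}) = {0,2,4,6}
'd' @ 1: {7,8}
'd' @ 2: {1,9}  ✓accept
'b' @ 3: {}  — dead — no transitions
rest 'bdeecdb' ignored (set empty)
final: {}; accept 1 not in set

Answer: REJECT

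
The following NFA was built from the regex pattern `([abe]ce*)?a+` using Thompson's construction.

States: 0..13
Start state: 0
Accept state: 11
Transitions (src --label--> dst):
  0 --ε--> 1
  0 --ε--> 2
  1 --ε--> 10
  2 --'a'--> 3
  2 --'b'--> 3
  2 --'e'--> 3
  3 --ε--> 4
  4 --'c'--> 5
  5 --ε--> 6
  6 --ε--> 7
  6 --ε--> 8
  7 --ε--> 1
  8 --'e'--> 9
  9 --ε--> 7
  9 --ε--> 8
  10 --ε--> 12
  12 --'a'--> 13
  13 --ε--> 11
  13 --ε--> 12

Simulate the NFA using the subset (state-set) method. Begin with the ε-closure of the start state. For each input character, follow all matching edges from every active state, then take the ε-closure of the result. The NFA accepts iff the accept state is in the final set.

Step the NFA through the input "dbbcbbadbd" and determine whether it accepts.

initial (ε-close {0}): {0,1,2,10,12}
'd' @ 1: {}  — no active states
rest 'bbcbbadbd' ignored (set empty)
final: {}; accept 11 not in set

Answer: REJECT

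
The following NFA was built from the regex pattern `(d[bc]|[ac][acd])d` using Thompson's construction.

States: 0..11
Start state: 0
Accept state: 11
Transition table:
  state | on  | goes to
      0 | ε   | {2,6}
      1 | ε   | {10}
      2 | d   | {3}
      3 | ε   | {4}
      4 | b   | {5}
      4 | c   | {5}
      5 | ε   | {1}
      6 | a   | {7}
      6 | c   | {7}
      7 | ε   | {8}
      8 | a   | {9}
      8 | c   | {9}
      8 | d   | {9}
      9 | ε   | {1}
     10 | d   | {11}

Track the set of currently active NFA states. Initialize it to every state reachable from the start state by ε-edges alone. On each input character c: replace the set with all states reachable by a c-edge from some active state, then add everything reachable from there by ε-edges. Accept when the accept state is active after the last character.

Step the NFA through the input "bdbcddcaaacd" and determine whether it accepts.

start: ε-closure({0}) = {0,2,6}
'b' @ 1: {}  — state set empty
rest 'dbcddcaaacd' ignored (set empty)
after full input: {}  (accept=11 not in)

Answer: REJECT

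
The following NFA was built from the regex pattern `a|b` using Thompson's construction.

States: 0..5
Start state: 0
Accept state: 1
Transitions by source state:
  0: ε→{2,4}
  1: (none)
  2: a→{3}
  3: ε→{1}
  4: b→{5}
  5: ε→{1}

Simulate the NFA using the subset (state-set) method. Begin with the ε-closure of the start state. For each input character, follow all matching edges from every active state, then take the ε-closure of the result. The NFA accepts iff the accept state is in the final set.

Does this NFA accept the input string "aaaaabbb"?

Answer: REJECT

Derivation:
initial (ε-close {0}): {0,2,4}
'a' @ 1: {1,3}  [accepting]
'a' @ 2: {}  — dead — no transitions
rest 'aaabbb' ignored (set empty)
after full input: {}  (accept=1 not in)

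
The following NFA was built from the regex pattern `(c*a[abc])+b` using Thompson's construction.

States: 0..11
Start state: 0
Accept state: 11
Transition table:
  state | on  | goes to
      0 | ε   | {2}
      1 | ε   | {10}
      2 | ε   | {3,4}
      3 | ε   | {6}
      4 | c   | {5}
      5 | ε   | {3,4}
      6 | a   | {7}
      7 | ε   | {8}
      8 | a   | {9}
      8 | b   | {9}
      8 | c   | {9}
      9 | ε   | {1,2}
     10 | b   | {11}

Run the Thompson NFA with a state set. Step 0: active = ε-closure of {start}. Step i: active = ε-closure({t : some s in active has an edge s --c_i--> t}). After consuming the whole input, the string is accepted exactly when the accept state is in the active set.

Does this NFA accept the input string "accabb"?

Answer: ACCEPT

Steps:
start: ε-closure({0}) = {0,2,3,4,6}
'a' @ 1: {7,8}
'c' @ 2: {1,2,3,4,6,9,10}
'c' @ 3: {3,4,5,6}
'a' @ 4: {7,8}
'b' @ 5: {1,2,3,4,6,9,10}
'b' @ 6: {11}  (accept∈set)
after full input: {11}  (accept=11 in)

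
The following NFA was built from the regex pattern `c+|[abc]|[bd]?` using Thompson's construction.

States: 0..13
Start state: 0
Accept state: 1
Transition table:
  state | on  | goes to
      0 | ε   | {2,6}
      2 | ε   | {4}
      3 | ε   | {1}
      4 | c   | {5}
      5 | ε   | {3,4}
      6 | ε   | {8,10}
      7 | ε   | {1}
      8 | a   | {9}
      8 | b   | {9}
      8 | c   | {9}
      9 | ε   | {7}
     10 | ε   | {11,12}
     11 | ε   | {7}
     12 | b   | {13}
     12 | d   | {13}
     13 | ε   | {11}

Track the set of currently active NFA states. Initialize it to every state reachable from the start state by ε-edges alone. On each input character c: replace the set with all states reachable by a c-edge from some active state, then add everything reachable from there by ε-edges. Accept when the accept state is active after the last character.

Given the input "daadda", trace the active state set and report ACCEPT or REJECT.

initial (ε-close {0}): {0,1,2,4,6,7,8,10,11,12}
'd' @ 1: {1,7,11,13}  (accept∈set)
'a' @ 2: {}  — no active states
rest 'adda' ignored (set empty)
after full input: {}  (accept=1 not in)

Answer: REJECT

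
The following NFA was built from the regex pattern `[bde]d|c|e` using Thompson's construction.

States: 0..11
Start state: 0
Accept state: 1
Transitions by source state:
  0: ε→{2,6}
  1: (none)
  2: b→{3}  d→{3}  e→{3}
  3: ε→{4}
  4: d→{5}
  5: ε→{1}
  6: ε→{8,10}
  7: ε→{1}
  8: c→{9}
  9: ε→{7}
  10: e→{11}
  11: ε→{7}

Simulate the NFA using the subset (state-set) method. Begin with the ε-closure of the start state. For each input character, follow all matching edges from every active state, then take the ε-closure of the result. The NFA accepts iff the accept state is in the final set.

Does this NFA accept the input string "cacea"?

Answer: REJECT

Steps:
initial (ε-close {0}): {0,2,6,8,10}
'c' @ 1: {1,7,9}  ✓accept
'a' @ 2: {}  — state set empty
rest 'cea' ignored (set empty)
end set {} — state 1 not in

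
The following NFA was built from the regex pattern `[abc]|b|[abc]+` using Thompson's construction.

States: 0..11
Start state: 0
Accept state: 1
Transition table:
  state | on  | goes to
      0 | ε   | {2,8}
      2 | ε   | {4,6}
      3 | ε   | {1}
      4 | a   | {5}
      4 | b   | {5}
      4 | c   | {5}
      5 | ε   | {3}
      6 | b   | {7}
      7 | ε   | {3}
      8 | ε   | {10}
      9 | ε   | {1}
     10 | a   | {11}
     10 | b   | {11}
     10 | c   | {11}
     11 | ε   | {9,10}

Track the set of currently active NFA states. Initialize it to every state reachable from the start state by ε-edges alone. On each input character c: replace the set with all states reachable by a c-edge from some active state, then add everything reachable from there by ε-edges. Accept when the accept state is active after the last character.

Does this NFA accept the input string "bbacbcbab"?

initial (ε-close {0}): {0,2,4,6,8,10}
'b' @ 1: {1,3,5,7,9,10,11}  [accepting]
'b' @ 2: {1,9,10,11}  [accepting]
'a' @ 3: {1,9,10,11}  [accepting]
'c' @ 4: {1,9,10,11}  [accepting]
'b' @ 5: {1,9,10,11}  [accepting]
'c' @ 6: {1,9,10,11}  [accepting]
'b' @ 7: {1,9,10,11}  [accepting]
'a' @ 8: {1,9,10,11}  [accepting]
'b' @ 9: {1,9,10,11}  [accepting]
after full input: {1,9,10,11}  (accept=1 in)

Answer: ACCEPT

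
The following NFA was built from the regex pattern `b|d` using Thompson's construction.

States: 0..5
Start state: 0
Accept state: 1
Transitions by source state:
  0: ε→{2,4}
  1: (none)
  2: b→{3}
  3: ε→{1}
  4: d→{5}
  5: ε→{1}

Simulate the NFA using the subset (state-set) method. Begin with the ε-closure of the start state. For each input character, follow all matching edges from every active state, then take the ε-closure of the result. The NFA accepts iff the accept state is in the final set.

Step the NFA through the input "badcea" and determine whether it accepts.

Answer: REJECT

Trace:
initial (ε-close {0}): {0,2,4}
'b' @ 1: {1,3}  ✓accept
'a' @ 2: {}  — state set empty
rest 'dcea' ignored (set empty)
final: {}; accept 1 not in set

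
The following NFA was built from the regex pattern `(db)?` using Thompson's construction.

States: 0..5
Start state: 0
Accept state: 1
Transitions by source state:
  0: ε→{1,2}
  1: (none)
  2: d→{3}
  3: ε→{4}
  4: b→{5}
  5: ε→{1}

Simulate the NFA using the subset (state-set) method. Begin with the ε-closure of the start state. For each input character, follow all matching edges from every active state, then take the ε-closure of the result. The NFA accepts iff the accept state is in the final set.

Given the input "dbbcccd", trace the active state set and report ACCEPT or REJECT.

initial (ε-close {0}): {0,1,2}
'd' @ 1: {3,4}
'b' @ 2: {1,5}  [accepting]
'b' @ 3: {}  — no active states
rest 'cccd' ignored (set empty)
final: {}; accept 1 not in set

Answer: REJECT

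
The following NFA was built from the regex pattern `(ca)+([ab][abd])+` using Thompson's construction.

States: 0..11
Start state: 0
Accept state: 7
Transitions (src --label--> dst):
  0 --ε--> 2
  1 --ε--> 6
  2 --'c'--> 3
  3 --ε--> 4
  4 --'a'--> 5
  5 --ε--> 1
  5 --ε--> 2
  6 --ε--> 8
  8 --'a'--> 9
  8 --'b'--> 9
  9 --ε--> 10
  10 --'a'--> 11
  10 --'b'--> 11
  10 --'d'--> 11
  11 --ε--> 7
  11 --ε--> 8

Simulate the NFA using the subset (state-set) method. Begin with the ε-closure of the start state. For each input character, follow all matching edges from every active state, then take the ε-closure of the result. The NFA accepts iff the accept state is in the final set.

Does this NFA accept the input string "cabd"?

start: ε-closure({0}) = {0,2}
'c' @ 1: {3,4}
'a' @ 2: {1,2,5,6,8}
'b' @ 3: {9,10}
'd' @ 4: {7,8,11}  ✓accept
end set {7,8,11} — state 7 in

Answer: ACCEPT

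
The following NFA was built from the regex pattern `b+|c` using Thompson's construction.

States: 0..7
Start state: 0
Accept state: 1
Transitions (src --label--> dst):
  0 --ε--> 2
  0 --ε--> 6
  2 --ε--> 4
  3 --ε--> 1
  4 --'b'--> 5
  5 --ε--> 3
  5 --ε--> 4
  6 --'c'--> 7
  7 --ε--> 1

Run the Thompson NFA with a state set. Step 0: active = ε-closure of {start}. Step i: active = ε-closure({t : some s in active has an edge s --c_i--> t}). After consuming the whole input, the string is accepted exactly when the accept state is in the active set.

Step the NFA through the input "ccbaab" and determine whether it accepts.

initial (ε-close {0}): {0,2,4,6}
'c' @ 1: {1,7}  ✓accept
'c' @ 2: {}  — state set empty
rest 'baab' ignored (set empty)
final: {}; accept 1 not in set

Answer: REJECT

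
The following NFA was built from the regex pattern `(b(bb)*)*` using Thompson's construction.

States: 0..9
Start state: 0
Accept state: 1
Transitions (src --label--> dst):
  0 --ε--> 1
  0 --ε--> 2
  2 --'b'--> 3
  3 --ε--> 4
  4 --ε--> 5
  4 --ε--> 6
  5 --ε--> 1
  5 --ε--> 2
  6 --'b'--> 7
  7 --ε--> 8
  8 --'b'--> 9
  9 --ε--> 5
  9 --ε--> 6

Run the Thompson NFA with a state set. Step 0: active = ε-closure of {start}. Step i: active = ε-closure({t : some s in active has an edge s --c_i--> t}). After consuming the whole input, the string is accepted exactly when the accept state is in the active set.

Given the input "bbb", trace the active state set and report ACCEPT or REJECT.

Answer: ACCEPT

Steps:
S₀ = ε-closure({0}) = {0,1,2}
'b' @ 1: {1,2,3,4,5,6}  (accept∈set)
'b' @ 2: {1,2,3,4,5,6,7,8}  (accept∈set)
'b' @ 3: {1,2,3,4,5,6,7,8,9}  (accept∈set)
after full input: {1,2,3,4,5,6,7,8,9}  (accept=1 in)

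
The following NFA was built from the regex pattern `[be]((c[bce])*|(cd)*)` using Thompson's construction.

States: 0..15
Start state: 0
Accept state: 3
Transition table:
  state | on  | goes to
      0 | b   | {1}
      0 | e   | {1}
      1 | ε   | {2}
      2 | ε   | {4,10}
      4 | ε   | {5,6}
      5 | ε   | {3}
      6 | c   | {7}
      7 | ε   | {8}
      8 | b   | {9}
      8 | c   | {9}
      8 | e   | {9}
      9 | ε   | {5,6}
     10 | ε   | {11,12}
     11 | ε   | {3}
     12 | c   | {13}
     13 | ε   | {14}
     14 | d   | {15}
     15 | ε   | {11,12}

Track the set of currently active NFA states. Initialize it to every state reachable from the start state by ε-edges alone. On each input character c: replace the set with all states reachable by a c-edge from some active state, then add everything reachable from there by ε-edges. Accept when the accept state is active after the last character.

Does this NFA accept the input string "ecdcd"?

Answer: ACCEPT

Steps:
start: ε-closure({0}) = {0}
'e' @ 1: {1,2,3,4,5,6,10,11,12}  [accepting]
'c' @ 2: {7,8,13,14}
'd' @ 3: {3,11,12,15}  [accepting]
'c' @ 4: {13,14}
'd' @ 5: {3,11,12,15}  [accepting]
final: {3,11,12,15}; accept 3 in set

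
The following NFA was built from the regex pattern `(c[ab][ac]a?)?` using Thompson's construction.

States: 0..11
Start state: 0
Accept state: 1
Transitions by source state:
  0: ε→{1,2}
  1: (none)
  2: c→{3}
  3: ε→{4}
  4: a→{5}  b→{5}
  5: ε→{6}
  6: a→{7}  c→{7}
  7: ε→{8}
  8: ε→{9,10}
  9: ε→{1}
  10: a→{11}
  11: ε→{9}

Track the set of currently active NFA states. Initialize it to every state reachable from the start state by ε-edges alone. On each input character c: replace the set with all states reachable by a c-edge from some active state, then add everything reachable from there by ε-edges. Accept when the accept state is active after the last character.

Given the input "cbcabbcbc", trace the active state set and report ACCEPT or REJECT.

Answer: REJECT

Trace:
start: ε-closure({0}) = {0,1,2}
'c' @ 1: {3,4}
'b' @ 2: {5,6}
'c' @ 3: {1,7,8,9,10}  (accept∈set)
'a' @ 4: {1,9,11}  (accept∈set)
'b' @ 5: {}  — dead — no transitions
rest 'bcbc' ignored (set empty)
end set {} — state 1 not in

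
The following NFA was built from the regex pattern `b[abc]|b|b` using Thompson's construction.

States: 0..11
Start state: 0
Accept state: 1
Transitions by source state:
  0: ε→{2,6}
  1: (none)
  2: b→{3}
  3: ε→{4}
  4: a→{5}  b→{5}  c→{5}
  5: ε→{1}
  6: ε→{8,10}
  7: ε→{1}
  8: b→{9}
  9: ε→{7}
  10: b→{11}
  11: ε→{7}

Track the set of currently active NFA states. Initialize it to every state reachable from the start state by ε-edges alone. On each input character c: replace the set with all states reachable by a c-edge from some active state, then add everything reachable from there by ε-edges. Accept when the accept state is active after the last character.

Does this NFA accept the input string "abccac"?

Answer: REJECT

Steps:
start: ε-closure({0}) = {0,2,6,8,10}
'a' @ 1: {}  — no active states
rest 'bccac' ignored (set empty)
final: {}; accept 1 not in set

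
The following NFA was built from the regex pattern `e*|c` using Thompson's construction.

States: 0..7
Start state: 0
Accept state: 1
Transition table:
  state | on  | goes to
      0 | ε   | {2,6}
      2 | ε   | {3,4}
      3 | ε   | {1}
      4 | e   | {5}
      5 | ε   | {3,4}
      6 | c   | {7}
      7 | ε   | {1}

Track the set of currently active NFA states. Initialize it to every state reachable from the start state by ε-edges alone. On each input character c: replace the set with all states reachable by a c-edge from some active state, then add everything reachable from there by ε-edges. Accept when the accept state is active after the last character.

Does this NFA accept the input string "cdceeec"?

Answer: REJECT

Steps:
S₀ = ε-closure({0}) = {0,1,2,3,4,6}
'c' @ 1: {1,7}  [accepting]
'd' @ 2: {}  — state set empty
rest 'ceeec' ignored (set empty)
end set {} — state 1 not in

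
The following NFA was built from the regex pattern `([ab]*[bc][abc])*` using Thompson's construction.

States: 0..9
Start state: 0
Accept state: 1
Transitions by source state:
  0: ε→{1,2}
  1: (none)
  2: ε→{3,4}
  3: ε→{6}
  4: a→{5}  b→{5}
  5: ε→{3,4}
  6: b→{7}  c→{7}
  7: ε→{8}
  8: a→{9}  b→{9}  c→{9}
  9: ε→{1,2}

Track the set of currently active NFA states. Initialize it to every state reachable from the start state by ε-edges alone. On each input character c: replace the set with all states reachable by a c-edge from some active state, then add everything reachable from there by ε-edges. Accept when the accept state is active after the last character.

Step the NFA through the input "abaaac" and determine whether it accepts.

Answer: REJECT

Steps:
initial (ε-close {0}): {0,1,2,3,4,6}
'a' @ 1: {3,4,5,6}
'b' @ 2: {3,4,5,6,7,8}
'a' @ 3: {1,2,3,4,5,6,9}  (accept∈set)
'a' @ 4: {3,4,5,6}
'a' @ 5: {3,4,5,6}
'c' @ 6: {7,8}
end set {7,8} — state 1 not in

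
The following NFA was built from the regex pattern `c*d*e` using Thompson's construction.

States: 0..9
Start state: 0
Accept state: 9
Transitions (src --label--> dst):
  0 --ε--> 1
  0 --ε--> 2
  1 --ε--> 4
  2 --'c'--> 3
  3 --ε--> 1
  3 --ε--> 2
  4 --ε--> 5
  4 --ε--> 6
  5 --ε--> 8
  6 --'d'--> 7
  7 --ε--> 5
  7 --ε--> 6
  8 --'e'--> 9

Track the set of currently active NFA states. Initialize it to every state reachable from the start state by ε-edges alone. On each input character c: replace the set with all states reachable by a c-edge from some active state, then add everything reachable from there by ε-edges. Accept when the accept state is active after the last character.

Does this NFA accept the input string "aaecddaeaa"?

S₀ = ε-closure({0}) = {0,1,2,4,5,6,8}
'a' @ 1: {}  — dead — no transitions
rest 'aecddaeaa' ignored (set empty)
final: {}; accept 9 not in set

Answer: REJECT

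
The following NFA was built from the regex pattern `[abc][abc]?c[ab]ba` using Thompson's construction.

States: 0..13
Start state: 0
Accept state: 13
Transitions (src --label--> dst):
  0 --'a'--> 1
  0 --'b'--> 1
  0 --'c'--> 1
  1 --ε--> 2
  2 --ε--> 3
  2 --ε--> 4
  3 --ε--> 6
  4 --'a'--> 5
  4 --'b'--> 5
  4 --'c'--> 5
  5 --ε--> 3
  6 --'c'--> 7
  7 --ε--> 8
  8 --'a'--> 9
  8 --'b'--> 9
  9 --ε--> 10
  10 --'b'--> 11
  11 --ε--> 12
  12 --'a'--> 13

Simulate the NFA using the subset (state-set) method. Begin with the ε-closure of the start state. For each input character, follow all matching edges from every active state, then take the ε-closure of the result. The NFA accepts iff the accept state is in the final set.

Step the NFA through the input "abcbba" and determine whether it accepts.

S₀ = ε-closure({0}) = {0}
'a' @ 1: {1,2,3,4,6}
'b' @ 2: {3,5,6}
'c' @ 3: {7,8}
'b' @ 4: {9,10}
'b' @ 5: {11,12}
'a' @ 6: {13}  (accept∈set)
final: {13}; accept 13 in set

Answer: ACCEPT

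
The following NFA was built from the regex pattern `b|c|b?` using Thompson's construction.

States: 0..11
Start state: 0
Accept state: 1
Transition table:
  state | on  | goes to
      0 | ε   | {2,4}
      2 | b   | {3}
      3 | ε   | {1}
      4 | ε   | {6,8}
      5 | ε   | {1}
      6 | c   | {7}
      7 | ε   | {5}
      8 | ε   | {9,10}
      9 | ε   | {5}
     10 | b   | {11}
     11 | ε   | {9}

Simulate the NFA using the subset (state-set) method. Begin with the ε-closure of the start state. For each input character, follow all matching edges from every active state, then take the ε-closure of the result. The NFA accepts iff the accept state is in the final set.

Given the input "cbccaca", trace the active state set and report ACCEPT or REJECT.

Answer: REJECT

Trace:
initial (ε-close {0}): {0,1,2,4,5,6,8,9,10}
'c' @ 1: {1,5,7}  (accept∈set)
'b' @ 2: {}  — no active states
rest 'ccaca' ignored (set empty)
end set {} — state 1 not in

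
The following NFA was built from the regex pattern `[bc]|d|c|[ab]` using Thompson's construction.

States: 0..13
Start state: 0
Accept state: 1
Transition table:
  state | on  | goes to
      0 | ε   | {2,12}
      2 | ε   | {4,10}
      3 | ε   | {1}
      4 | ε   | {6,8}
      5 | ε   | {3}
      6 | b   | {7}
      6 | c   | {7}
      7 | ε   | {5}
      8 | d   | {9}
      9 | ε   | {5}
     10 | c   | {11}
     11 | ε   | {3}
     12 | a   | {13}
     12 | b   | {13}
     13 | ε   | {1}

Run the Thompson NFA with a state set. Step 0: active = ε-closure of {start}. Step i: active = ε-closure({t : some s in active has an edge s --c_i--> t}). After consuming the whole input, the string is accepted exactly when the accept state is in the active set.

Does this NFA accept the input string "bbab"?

initial (ε-close {0}): {0,2,4,6,8,10,12}
'b' @ 1: {1,3,5,7,13}  [accepting]
'b' @ 2: {}  — state set empty
rest 'ab' ignored (set empty)
final: {}; accept 1 not in set

Answer: REJECT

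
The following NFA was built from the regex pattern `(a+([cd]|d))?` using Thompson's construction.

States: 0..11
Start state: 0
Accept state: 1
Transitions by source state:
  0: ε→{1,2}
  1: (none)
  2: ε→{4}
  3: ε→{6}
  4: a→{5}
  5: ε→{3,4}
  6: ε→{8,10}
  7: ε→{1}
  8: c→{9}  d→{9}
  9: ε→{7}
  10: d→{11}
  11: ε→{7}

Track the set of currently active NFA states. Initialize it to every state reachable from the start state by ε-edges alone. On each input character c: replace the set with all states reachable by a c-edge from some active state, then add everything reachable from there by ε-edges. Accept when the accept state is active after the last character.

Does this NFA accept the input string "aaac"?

initial (ε-close {0}): {0,1,2,4}
'a' @ 1: {3,4,5,6,8,10}
'a' @ 2: {3,4,5,6,8,10}
'a' @ 3: {3,4,5,6,8,10}
'c' @ 4: {1,7,9}  (accept∈set)
end set {1,7,9} — state 1 in

Answer: ACCEPT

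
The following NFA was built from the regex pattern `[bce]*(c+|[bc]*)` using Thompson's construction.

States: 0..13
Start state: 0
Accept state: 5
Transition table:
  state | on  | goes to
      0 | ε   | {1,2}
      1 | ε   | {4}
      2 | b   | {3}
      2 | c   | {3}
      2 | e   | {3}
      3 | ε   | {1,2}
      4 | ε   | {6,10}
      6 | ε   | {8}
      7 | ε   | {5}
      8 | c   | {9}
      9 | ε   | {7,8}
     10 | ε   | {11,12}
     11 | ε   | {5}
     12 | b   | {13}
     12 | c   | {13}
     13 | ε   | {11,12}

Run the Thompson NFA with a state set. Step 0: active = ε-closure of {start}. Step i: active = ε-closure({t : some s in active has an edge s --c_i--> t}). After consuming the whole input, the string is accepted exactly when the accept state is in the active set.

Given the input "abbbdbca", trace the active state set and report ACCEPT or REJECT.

initial (ε-close {0}): {0,1,2,4,5,6,8,10,11,12}
'a' @ 1: {}  — state set empty
rest 'bbbdbca' ignored (set empty)
after full input: {}  (accept=5 not in)

Answer: REJECT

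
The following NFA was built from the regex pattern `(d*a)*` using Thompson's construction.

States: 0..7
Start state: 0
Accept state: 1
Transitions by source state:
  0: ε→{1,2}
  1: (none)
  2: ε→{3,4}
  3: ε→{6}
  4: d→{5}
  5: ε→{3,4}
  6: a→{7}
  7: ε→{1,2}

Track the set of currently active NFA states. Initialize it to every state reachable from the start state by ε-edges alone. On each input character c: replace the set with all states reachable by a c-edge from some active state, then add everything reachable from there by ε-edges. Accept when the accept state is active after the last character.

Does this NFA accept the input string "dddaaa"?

Answer: ACCEPT

Steps:
S₀ = ε-closure({0}) = {0,1,2,3,4,6}
'd' @ 1: {3,4,5,6}
'd' @ 2: {3,4,5,6}
'd' @ 3: {3,4,5,6}
'a' @ 4: {1,2,3,4,6,7}  (accept∈set)
'a' @ 5: {1,2,3,4,6,7}  (accept∈set)
'a' @ 6: {1,2,3,4,6,7}  (accept∈set)
after full input: {1,2,3,4,6,7}  (accept=1 in)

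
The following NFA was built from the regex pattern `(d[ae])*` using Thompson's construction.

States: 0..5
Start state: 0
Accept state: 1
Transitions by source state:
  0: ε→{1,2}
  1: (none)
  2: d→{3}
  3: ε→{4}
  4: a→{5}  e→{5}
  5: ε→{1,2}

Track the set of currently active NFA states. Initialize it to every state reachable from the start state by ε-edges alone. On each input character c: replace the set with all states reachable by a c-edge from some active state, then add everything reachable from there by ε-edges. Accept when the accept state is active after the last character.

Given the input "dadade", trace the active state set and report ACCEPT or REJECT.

S₀ = ε-closure({0}) = {0,1,2}
'd' @ 1: {3,4}
'a' @ 2: {1,2,5}  [accepting]
'd' @ 3: {3,4}
'a' @ 4: {1,2,5}  [accepting]
'd' @ 5: {3,4}
'e' @ 6: {1,2,5}  [accepting]
after full input: {1,2,5}  (accept=1 in)

Answer: ACCEPT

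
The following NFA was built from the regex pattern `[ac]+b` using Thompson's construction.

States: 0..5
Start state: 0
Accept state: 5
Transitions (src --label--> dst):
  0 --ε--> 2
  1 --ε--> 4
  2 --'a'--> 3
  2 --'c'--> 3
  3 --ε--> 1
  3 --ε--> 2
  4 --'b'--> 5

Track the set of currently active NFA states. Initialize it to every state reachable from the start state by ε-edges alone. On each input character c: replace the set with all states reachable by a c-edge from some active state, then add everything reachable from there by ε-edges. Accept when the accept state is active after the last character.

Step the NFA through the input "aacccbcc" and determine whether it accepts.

start: ε-closure({0}) = {0,2}
'a' @ 1: {1,2,3,4}
'a' @ 2: {1,2,3,4}
'c' @ 3: {1,2,3,4}
'c' @ 4: {1,2,3,4}
'c' @ 5: {1,2,3,4}
'b' @ 6: {5}  (accept∈set)
'c' @ 7: {}  — state set empty
rest 'c' ignored (set empty)
end set {} — state 5 not in

Answer: REJECT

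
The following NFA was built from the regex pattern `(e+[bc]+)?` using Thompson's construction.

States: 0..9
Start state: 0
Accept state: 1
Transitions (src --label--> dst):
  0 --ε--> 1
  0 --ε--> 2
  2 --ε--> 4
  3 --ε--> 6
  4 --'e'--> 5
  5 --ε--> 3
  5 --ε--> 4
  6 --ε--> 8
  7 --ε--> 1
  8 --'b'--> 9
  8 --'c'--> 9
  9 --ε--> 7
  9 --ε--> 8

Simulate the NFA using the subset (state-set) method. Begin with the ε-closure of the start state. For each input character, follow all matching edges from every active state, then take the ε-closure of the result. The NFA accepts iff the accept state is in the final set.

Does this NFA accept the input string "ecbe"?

Answer: REJECT

Derivation:
start: ε-closure({0}) = {0,1,2,4}
'e' @ 1: {3,4,5,6,8}
'c' @ 2: {1,7,8,9}  ✓accept
'b' @ 3: {1,7,8,9}  ✓accept
'e' @ 4: {}  — dead — no transitions
after full input: {}  (accept=1 not in)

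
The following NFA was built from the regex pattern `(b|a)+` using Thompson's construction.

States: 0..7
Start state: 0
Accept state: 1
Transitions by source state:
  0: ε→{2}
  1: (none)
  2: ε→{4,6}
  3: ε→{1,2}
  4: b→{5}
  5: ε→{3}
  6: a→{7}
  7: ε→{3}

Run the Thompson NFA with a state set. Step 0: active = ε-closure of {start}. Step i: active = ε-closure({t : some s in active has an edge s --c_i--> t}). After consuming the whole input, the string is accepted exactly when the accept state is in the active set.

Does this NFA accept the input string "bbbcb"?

Answer: REJECT

Trace:
start: ε-closure({0}) = {0,2,4,6}
'b' @ 1: {1,2,3,4,5,6}  [accepting]
'b' @ 2: {1,2,3,4,5,6}  [accepting]
'b' @ 3: {1,2,3,4,5,6}  [accepting]
'c' @ 4: {}  — no active states
rest 'b' ignored (set empty)
after full input: {}  (accept=1 not in)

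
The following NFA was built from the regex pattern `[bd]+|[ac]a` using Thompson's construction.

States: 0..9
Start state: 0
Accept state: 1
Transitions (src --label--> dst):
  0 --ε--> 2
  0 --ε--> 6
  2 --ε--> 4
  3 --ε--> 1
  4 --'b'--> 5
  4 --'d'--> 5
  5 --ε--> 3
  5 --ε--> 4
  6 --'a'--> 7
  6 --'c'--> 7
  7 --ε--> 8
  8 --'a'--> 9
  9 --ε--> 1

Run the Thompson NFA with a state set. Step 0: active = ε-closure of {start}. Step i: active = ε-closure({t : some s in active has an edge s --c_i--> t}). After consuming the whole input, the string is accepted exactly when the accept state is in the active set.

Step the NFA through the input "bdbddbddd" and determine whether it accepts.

S₀ = ε-closure({0}) = {0,2,4,6}
'b' @ 1: {1,3,4,5}  [accepting]
'd' @ 2: {1,3,4,5}  [accepting]
'b' @ 3: {1,3,4,5}  [accepting]
'd' @ 4: {1,3,4,5}  [accepting]
'd' @ 5: {1,3,4,5}  [accepting]
'b' @ 6: {1,3,4,5}  [accepting]
'd' @ 7: {1,3,4,5}  [accepting]
'd' @ 8: {1,3,4,5}  [accepting]
'd' @ 9: {1,3,4,5}  [accepting]
final: {1,3,4,5}; accept 1 in set

Answer: ACCEPT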